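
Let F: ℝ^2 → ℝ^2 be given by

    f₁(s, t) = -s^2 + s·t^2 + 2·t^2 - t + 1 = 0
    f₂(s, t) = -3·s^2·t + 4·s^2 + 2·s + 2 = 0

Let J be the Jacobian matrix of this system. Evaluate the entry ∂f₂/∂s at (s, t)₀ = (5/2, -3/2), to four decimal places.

44.5000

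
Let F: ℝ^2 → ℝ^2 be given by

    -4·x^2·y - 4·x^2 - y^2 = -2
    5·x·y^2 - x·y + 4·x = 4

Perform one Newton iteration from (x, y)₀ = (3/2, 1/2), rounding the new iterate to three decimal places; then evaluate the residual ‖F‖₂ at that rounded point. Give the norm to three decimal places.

At (3/2, 1/2): F = (-11.750, 3.125).
Jacobian J = [[-8·x·y - 8·x, -4·x^2 - 2·y], [5·y^2 - y + 4, 10·x·y - x]].
At the point, J = [[-18.000, -10.000], [4.750, 6.000]] (det J = -60.500).
Solving J·Δ = −F gives Δ = (-0.649, -0.007).
Then the next iterate is (x, y)₁ = (0.851, 0.493).
Re-evaluating at (0.851, 0.493): F = (-2.56798, 0.01863), so ‖F‖₂ = 2.568.

2.568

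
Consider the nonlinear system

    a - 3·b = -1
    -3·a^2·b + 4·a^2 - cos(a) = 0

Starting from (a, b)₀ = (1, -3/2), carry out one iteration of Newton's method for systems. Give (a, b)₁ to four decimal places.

At (1, -3/2): F = (6.5000, 7.959698).
Jacobian J = [[1, -3], [-6·a·b + 8·a + sin(a), -3·a^2]].
At the point, J = [[1.0000, -3.0000], [17.841471, -3.0000]] (det J = 50.524413).
Solving J·Δ = −F gives Δ = (-0.0867, 2.1378).
Then the next iterate is (a, b)₁ = (0.9133, 0.6378).

(0.9133, 0.6378)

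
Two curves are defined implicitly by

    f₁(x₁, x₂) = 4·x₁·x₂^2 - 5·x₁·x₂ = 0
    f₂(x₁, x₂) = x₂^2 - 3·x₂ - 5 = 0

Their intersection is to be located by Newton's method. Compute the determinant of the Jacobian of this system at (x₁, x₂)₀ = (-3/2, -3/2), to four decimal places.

J = [[4·x₂^2 - 5·x₂, 8·x₁·x₂ - 5·x₁], [0, 2·x₂ - 3]].
At the point, J = [[16.5000, 25.5000], [0.0000, -6.0000]].
det J = -99.0000.

-99.0000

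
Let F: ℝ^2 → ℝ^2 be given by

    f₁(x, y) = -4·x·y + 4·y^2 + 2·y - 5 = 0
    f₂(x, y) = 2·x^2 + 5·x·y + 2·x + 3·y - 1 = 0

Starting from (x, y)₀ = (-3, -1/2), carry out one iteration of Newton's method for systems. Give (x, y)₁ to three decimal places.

(-2.624, 0.525)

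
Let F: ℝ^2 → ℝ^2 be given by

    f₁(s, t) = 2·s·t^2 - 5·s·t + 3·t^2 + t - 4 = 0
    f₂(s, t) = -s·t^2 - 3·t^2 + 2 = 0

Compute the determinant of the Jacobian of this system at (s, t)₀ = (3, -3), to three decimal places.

J = [[2·t^2 - 5·t, 4·s·t - 5·s + 6·t + 1], [-t^2, -2·s·t - 6·t]].
At the point, J = [[33.000, -68.000], [-9.000, 36.000]].
det J = 576.000.

576.000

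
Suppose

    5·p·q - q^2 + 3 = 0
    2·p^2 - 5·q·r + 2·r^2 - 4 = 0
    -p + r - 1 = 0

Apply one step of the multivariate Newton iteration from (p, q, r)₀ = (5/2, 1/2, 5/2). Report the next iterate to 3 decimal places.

(0.916, 0.062, 1.916)

At (5/2, 1/2, 5/2): F = (9.000, 14.750, -1.000).
Jacobian J = [[5·q, 5·p - 2·q, 0], [4·p, -5·r, -5·q + 4·r], [-1, 0, 1]].
At the point, J = [[2.500, 11.500, 0.000], [10.000, -12.500, 7.500], [-1.000, 0.000, 1.000]] (det J = -232.500).
Solving J·Δ = −F gives Δ = (-1.584, -0.438, -0.584).
Then the next iterate is (p, q, r)₁ = (0.916, 0.062, 1.916).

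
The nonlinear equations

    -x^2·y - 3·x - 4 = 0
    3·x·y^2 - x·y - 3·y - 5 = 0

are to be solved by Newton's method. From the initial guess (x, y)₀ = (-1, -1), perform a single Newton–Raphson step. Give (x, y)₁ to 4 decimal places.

(-1.3750, 0.8750)

At (-1, -1): F = (0.0000, -6.0000).
Jacobian J = [[-2·x·y - 3, -x^2], [3·y^2 - y, 6·x·y - x - 3]].
At the point, J = [[-5.0000, -1.0000], [4.0000, 4.0000]] (det J = -16.0000).
Solving J·Δ = −F gives Δ = (-0.3750, 1.8750).
Then the next iterate is (x, y)₁ = (-1.3750, 0.8750).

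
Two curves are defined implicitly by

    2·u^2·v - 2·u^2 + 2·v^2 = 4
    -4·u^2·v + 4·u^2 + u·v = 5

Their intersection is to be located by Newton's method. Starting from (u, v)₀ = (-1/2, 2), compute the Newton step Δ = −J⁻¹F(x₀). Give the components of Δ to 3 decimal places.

(1.099, -0.271)

At (-1/2, 2): F = (4.500, -7.000).
Jacobian J = [[4·u·v - 4·u, 2·u^2 + 4·v], [-8·u·v + 8·u + v, -4·u^2 + u]].
At the point, J = [[-2.000, 8.500], [6.000, -1.500]] (det J = -48.000).
Solving J·Δ = −F gives Δ = (1.099, -0.271).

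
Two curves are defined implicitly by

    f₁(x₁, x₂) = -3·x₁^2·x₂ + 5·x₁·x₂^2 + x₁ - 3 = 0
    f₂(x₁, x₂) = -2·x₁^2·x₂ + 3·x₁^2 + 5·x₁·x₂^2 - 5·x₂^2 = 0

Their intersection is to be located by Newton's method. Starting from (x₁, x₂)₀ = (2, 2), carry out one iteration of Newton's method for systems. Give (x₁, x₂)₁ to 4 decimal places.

At (2, 2): F = (15.0000, 16.0000).
Jacobian J = [[-6·x₁·x₂ + 5·x₂^2 + 1, -3·x₁^2 + 10·x₁·x₂], [-4·x₁·x₂ + 6·x₁ + 5·x₂^2, -2·x₁^2 + 10·x₁·x₂ - 10·x₂]].
At the point, J = [[-3.0000, 28.0000], [16.0000, 12.0000]] (det J = -484.0000).
Solving J·Δ = −F gives Δ = (-0.5537, -0.5950).
Then the next iterate is (x₁, x₂)₁ = (1.4463, 1.4050).

(1.4463, 1.4050)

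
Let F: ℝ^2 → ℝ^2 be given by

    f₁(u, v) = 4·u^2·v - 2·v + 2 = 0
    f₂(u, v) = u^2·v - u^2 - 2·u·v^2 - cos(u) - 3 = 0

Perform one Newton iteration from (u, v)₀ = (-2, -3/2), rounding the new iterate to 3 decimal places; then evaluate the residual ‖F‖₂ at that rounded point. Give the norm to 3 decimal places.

At (-2, -3/2): F = (-19.000, -3.58385).
Jacobian J = [[8·u·v, 4·u^2 - 2], [2·u·v - 2·u - 2·v^2 + sin(u), u^2 - 4·u·v]].
At the point, J = [[24.000, 14.000], [4.59070, -8.000]] (det J = -256.26984).
Solving J·Δ = −F gives Δ = (0.789, 0.005).
Then the next iterate is (u, v)₁ = (-1.211, -1.495).
Re-evaluating at (-1.211, -1.495): F = (-3.77980, -1.59782), so ‖F‖₂ = 4.104.

4.104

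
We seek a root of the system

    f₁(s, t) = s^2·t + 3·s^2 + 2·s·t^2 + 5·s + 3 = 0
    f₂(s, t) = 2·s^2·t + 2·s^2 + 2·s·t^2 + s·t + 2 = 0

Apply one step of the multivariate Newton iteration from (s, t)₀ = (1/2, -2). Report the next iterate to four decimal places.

(0.0417, -1.1111)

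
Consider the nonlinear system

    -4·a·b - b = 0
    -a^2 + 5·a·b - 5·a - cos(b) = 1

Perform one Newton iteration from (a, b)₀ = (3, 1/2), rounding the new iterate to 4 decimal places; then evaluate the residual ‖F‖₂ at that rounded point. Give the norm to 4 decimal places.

4.3681

At (3, 1/2): F = (-6.5000, -18.377583).
Jacobian J = [[-4·b, -4·a - 1], [-2·a + 5·b - 5, 5·a + sin(b)]].
At the point, J = [[-2.0000, -13.0000], [-8.5000, 15.479426]] (det J = -141.458851).
Solving J·Δ = −F gives Δ = (-2.4002, -0.1307).
Then the next iterate is (a, b)₁ = (0.5998, 0.3693).
Re-evaluating at (0.5998, 0.3693): F = (-1.255325, -4.183810), so ‖F‖₂ = 4.3681.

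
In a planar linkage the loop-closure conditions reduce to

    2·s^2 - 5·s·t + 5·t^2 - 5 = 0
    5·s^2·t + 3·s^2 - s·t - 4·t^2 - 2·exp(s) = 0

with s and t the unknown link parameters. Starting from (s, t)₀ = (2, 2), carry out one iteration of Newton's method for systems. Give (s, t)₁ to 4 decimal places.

(1.5334, 1.6067)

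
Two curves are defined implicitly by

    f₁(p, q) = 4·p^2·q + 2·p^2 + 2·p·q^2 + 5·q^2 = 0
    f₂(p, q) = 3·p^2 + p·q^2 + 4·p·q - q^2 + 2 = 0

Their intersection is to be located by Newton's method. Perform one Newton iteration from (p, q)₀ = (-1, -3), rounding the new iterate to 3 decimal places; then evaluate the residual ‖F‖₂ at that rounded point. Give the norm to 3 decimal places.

14.074

At (-1, -3): F = (17.000, -1.000).
Jacobian J = [[8·p·q + 4·p + 2·q^2, 4·p^2 + 4·p·q + 10·q], [6·p + q^2 + 4·q, 2·p·q + 4·p - 2·q]].
At the point, J = [[38.000, -14.000], [-9.000, 8.000]] (det J = 178.000).
Solving J·Δ = −F gives Δ = (-0.685, -0.646).
Then the next iterate is (p, q)₁ = (-1.685, -3.646).
Re-evaluating at (-1.685, -3.646): F = (-14.06070, -0.60084), so ‖F‖₂ = 14.074.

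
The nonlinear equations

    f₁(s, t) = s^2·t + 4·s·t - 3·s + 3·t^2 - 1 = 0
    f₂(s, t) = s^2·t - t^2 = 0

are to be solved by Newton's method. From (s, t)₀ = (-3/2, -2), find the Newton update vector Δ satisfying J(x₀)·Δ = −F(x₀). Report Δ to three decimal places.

(-0.156, 1.510)

At (-3/2, -2): F = (23.000, -8.500).
Jacobian J = [[2·s·t + 4·t - 3, s^2 + 4·s + 6·t], [2·s·t, s^2 - 2·t]].
At the point, J = [[-5.000, -15.750], [6.000, 6.250]] (det J = 63.250).
Solving J·Δ = −F gives Δ = (-0.156, 1.510).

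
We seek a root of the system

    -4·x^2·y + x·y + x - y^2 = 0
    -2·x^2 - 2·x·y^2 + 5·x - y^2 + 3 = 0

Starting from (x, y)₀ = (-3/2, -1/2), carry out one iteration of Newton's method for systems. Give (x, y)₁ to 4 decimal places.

At (-3/2, -1/2): F = (3.5000, -8.5000).
Jacobian J = [[-8·x·y + y + 1, -4·x^2 + x - 2·y], [-4·x - 2·y^2 + 5, -4·x·y - 2·y]].
At the point, J = [[-5.5000, -9.5000], [10.5000, -2.0000]] (det J = 110.7500).
Solving J·Δ = −F gives Δ = (0.7923, -0.0903).
Then the next iterate is (x, y)₁ = (-0.7077, -0.5903).

(-0.7077, -0.5903)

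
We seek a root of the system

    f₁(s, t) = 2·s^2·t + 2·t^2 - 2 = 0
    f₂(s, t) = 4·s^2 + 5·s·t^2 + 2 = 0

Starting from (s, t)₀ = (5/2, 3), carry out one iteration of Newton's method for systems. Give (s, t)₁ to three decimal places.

(1.595, 1.924)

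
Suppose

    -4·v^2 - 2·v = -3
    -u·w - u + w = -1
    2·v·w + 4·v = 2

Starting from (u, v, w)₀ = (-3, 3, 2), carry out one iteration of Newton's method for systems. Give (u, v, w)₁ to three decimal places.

(-1.222, 1.500, 0.333)

At (-3, 3, 2): F = (-39.000, 12.000, 22.000).
Jacobian J = [[0, -8·v - 2, 0], [-w - 1, 0, -u + 1], [0, 2·w + 4, 2·v]].
At the point, J = [[0.000, -26.000, 0.000], [-3.000, 0.000, 4.000], [0.000, 8.000, 6.000]] (det J = -468.000).
Solving J·Δ = −F gives Δ = (1.778, -1.500, -1.667).
Then the next iterate is (u, v, w)₁ = (-1.222, 1.500, 0.333).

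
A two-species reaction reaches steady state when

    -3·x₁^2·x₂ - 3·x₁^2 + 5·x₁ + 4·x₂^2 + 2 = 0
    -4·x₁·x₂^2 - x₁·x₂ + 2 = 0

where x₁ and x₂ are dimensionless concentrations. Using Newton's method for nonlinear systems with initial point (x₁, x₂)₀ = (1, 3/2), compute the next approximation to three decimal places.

At (1, 3/2): F = (8.500, -8.500).
Jacobian J = [[-6·x₁·x₂ - 6·x₁ + 5, -3·x₁^2 + 8·x₂], [-4·x₂^2 - x₂, -8·x₁·x₂ - x₁]].
At the point, J = [[-10.000, 9.000], [-10.500, -13.000]] (det J = 224.500).
Solving J·Δ = −F gives Δ = (0.151, -0.776).
Then the next iterate is (x₁, x₂)₁ = (1.151, 0.724).

(1.151, 0.724)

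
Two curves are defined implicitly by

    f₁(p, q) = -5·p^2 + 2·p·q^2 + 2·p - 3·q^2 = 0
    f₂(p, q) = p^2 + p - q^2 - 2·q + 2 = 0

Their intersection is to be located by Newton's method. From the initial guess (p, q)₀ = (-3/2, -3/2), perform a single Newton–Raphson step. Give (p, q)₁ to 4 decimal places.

At (-3/2, -3/2): F = (-27.7500, 3.5000).
Jacobian J = [[-10·p + 2·q^2 + 2, 4·p·q - 6·q], [2·p + 1, -2·q - 2]].
At the point, J = [[21.5000, 18.0000], [-2.0000, 1.0000]] (det J = 57.5000).
Solving J·Δ = −F gives Δ = (1.5783, -0.3435).
Then the next iterate is (p, q)₁ = (0.0783, -1.8435).

(0.0783, -1.8435)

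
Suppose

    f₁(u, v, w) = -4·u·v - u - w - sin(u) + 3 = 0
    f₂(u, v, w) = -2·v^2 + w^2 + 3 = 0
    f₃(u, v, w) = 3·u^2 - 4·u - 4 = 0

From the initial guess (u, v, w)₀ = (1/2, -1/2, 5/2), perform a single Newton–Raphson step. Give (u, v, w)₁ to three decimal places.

At (1/2, -1/2, 5/2): F = (0.52057, 8.750, -5.250).
Jacobian J = [[-4·v - cos(u) - 1, -4·u, -1], [0, -4·v, 2·w], [6·u - 4, 0, 0]].
At the point, J = [[0.12242, -2.000, -1.000], [0.000, 2.000, 5.000], [-1.000, 0.000, 0.000]] (det J = 8.000).
Solving J·Δ = −F gives Δ = (-5.250, 1.017, -2.157).
Then the next iterate is (u, v, w)₁ = (-4.750, 0.517, 0.343).

(-4.750, 0.517, 0.343)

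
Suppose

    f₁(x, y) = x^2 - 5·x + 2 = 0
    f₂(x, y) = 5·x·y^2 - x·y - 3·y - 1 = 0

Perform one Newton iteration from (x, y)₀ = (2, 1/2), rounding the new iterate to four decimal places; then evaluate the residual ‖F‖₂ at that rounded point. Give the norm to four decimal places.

24.9928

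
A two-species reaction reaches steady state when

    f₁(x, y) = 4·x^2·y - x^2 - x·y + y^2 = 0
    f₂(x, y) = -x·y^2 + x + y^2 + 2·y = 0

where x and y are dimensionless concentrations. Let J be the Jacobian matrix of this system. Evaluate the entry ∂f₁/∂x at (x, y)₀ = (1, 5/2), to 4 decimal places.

∂f₁/∂x = 8·x·y - 2·x - y.
At (1, 5/2) this is 15.5000.

15.5000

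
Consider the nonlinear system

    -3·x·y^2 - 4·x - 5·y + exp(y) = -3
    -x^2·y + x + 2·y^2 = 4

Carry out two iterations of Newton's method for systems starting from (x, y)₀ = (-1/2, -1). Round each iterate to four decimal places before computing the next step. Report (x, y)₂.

(1.8816, -0.6701)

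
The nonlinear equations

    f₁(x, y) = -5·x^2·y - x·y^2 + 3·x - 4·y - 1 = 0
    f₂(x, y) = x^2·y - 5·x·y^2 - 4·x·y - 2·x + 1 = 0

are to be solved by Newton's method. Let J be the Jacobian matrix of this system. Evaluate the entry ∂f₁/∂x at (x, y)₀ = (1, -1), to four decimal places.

∂f₁/∂x = -10·x·y - y^2 + 3.
At (1, -1) this is 12.0000.

12.0000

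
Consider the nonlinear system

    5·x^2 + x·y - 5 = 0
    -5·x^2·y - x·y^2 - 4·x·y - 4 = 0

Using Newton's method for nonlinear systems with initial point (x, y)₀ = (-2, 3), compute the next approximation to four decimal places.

(-1.4359, 2.7051)

At (-2, 3): F = (9.0000, -22.0000).
Jacobian J = [[10·x + y, x], [-10·x·y - y^2 - 4·y, -5·x^2 - 2·x·y - 4·x]].
At the point, J = [[-17.0000, -2.0000], [39.0000, 0.0000]] (det J = 78.0000).
Solving J·Δ = −F gives Δ = (0.5641, -0.2949).
Then the next iterate is (x, y)₁ = (-1.4359, 2.7051).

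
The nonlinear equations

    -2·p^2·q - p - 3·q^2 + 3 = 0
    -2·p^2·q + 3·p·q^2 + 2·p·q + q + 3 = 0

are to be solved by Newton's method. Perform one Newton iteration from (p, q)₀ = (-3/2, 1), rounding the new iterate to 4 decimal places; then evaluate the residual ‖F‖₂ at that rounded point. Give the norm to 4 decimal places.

1.3306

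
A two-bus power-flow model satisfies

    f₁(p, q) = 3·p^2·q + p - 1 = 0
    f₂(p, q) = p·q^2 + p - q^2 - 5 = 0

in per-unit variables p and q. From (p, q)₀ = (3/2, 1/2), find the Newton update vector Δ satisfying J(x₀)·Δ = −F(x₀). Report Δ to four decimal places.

(4.3462, -4.1154)

At (3/2, 1/2): F = (3.8750, -3.3750).
Jacobian J = [[6·p·q + 1, 3·p^2], [q^2 + 1, 2·p·q - 2·q]].
At the point, J = [[5.5000, 6.7500], [1.2500, 0.5000]] (det J = -5.6875).
Solving J·Δ = −F gives Δ = (4.3462, -4.1154).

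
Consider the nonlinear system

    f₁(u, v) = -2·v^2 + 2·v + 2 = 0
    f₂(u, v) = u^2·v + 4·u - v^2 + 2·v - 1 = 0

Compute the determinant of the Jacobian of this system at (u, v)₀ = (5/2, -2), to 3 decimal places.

60.000

J = [[0, -4·v + 2], [2·u·v + 4, u^2 - 2·v + 2]].
At the point, J = [[0.000, 10.000], [-6.000, 12.250]].
det J = 60.000.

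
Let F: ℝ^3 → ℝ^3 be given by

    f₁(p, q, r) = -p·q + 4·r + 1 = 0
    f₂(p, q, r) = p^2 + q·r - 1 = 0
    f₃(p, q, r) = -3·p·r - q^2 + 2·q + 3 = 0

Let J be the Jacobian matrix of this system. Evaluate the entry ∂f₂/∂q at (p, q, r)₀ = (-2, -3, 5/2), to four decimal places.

2.5000

∂f₂/∂q = r.
At (-2, -3, 5/2) this is 2.5000.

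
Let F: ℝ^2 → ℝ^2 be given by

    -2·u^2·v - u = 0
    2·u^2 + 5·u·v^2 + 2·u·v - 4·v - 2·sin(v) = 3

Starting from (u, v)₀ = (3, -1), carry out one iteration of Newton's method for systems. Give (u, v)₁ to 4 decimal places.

At (3, -1): F = (15.0000, 29.682942).
Jacobian J = [[-4·u·v - 1, -2·u^2], [4·u + 5·v^2 + 2·v, 10·u·v + 2·u - 2·cos(v) - 4]].
At the point, J = [[11.0000, -18.0000], [15.0000, -29.080605]] (det J = -49.886651).
Solving J·Δ = −F gives Δ = (1.9661, 2.0349).
Then the next iterate is (u, v)₁ = (4.9661, 1.0349).

(4.9661, 1.0349)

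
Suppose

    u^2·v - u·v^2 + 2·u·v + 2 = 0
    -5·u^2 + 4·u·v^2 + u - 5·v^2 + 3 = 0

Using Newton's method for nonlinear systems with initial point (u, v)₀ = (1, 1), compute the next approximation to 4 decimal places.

(-5.0000, 15.0000)

At (1, 1): F = (4.0000, -2.0000).
Jacobian J = [[2·u·v - v^2 + 2·v, u^2 - 2·u·v + 2·u], [-10·u + 4·v^2 + 1, 8·u·v - 10·v]].
At the point, J = [[3.0000, 1.0000], [-5.0000, -2.0000]] (det J = -1.0000).
Solving J·Δ = −F gives Δ = (-6.0000, 14.0000).
Then the next iterate is (u, v)₁ = (-5.0000, 15.0000).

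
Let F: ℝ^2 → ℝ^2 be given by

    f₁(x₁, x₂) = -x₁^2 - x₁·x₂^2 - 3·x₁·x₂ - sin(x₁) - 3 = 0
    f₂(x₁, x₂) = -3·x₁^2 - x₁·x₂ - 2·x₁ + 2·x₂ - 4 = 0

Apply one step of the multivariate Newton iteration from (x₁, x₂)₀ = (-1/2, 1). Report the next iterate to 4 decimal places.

(-0.3764, 1.5000)

At (-1/2, 1): F = (-0.770574, -1.2500).
Jacobian J = [[-2·x₁ - x₂^2 - 3·x₂ - cos(x₁), -2·x₁·x₂ - 3·x₁], [-6·x₁ - x₂ - 2, -x₁ + 2]].
At the point, J = [[-3.877583, 2.5000], [0.0000, 2.5000]] (det J = -9.693956).
Solving J·Δ = −F gives Δ = (0.1236, 0.5000).
Then the next iterate is (x₁, x₂)₁ = (-0.3764, 1.5000).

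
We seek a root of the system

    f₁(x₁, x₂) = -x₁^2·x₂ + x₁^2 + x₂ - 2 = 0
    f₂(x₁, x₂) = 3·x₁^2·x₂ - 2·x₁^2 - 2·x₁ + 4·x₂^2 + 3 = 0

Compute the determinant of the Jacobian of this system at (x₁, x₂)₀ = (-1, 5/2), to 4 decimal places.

J = [[-2·x₁·x₂ + 2·x₁, -x₁^2 + 1], [6·x₁·x₂ - 4·x₁ - 2, 3·x₁^2 + 8·x₂]].
At the point, J = [[3.0000, 0.0000], [-13.0000, 23.0000]].
det J = 69.0000.

69.0000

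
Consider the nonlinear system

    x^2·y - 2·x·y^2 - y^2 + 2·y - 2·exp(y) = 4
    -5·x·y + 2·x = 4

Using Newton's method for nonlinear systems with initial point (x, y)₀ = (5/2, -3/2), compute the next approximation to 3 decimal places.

(1.127, -0.963)

At (5/2, -3/2): F = (-30.32126, 19.750).
Jacobian J = [[2·x·y - 2·y^2, x^2 - 4·x·y - 2·y - 2·exp(y) + 2], [-5·y + 2, -5·x]].
At the point, J = [[-12.000, 25.80374], [9.500, -12.500]] (det J = -95.13553).
Solving J·Δ = −F gives Δ = (-1.373, 0.537).
Then the next iterate is (x, y)₁ = (1.127, -0.963).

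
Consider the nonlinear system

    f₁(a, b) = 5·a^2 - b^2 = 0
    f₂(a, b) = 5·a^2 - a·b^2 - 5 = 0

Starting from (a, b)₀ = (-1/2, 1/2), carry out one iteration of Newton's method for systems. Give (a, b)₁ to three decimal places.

(-0.903, 3.516)

At (-1/2, 1/2): F = (1.000, -3.625).
Jacobian J = [[10·a, -2·b], [10·a - b^2, -2·a·b]].
At the point, J = [[-5.000, -1.000], [-5.250, 0.500]] (det J = -7.750).
Solving J·Δ = −F gives Δ = (-0.403, 3.016).
Then the next iterate is (a, b)₁ = (-0.903, 3.516).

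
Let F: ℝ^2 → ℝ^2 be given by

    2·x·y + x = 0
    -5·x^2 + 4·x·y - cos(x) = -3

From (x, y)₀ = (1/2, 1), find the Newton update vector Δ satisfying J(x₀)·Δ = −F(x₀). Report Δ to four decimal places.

(-0.0196, -1.4413)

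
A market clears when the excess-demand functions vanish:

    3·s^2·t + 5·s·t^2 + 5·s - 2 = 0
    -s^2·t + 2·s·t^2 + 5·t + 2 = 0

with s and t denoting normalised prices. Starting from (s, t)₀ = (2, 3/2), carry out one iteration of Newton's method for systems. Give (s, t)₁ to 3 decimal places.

At (2, 3/2): F = (48.500, 12.500).
Jacobian J = [[6·s·t + 5·t^2 + 5, 3·s^2 + 10·s·t], [-2·s·t + 2·t^2, -s^2 + 4·s·t + 5]].
At the point, J = [[34.250, 42.000], [-1.500, 13.000]] (det J = 508.250).
Solving J·Δ = −F gives Δ = (-0.208, -0.985).
Then the next iterate is (s, t)₁ = (1.792, 0.515).

(1.792, 0.515)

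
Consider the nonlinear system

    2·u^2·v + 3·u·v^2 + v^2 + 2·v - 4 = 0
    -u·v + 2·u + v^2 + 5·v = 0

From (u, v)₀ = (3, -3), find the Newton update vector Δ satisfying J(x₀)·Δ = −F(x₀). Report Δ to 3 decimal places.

(-1.085, 0.894)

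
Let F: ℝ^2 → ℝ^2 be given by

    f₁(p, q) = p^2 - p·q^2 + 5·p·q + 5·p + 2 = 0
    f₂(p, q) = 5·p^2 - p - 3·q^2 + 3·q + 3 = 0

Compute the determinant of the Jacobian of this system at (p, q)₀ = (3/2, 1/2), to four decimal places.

J = [[2·p - q^2 + 5·q + 5, -2·p·q + 5·p], [10·p - 1, -6·q + 3]].
At the point, J = [[10.2500, 6.0000], [14.0000, 0.0000]].
det J = -84.0000.

-84.0000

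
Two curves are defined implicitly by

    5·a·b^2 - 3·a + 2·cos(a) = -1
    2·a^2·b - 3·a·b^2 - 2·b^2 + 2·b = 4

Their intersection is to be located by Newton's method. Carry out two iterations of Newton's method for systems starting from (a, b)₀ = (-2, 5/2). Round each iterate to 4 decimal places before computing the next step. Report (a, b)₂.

(-1.0175, 1.3159)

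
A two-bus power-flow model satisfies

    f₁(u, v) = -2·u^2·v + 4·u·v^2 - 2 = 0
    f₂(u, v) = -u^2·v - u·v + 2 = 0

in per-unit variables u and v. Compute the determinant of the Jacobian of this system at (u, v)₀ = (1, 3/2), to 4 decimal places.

J = [[-4·u·v + 4·v^2, -2·u^2 + 8·u·v], [-2·u·v - v, -u^2 - u]].
At the point, J = [[3.0000, 10.0000], [-4.5000, -2.0000]].
det J = 39.0000.

39.0000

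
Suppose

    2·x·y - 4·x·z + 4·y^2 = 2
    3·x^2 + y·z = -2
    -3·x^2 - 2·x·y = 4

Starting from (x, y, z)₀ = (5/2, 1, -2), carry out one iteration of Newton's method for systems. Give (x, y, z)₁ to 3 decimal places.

(1.122, 0.137, -1.801)

At (5/2, 1, -2): F = (27.000, 18.750, -27.750).
Jacobian J = [[2·y - 4·z, 2·x + 8·y, -4·x], [6·x, z, y], [-6·x - 2·y, -2·x, 0]].
At the point, J = [[10.000, 13.000, -10.000], [15.000, -2.000, 1.000], [-17.000, -5.000, 0.000]] (det J = 919.000).
Solving J·Δ = −F gives Δ = (-1.378, -0.863, 0.199).
Then the next iterate is (x, y, z)₁ = (1.122, 0.137, -1.801).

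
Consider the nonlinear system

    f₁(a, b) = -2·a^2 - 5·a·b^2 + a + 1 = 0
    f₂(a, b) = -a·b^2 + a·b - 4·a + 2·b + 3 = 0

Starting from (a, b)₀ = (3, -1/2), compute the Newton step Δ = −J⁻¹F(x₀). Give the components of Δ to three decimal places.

(1.561, 2.458)

At (3, -1/2): F = (-17.750, -12.250).
Jacobian J = [[-4·a - 5·b^2 + 1, -10·a·b], [-b^2 + b - 4, -2·a·b + a + 2]].
At the point, J = [[-12.250, 15.000], [-4.750, 8.000]] (det J = -26.750).
Solving J·Δ = −F gives Δ = (1.561, 2.458).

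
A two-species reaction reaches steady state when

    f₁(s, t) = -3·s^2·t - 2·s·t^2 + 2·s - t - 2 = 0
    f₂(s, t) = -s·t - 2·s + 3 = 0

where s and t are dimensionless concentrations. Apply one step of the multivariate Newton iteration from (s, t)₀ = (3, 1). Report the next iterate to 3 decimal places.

(0.727, 1.273)

At (3, 1): F = (-30.000, -6.000).
Jacobian J = [[-6·s·t - 2·t^2 + 2, -3·s^2 - 4·s·t - 1], [-t - 2, -s]].
At the point, J = [[-18.000, -40.000], [-3.000, -3.000]] (det J = -66.000).
Solving J·Δ = −F gives Δ = (-2.273, 0.273).
Then the next iterate is (s, t)₁ = (0.727, 1.273).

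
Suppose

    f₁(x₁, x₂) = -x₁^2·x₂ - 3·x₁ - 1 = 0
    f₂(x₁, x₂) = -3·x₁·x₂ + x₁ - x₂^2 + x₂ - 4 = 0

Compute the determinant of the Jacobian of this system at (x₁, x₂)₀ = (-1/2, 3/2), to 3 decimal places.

J = [[-2·x₁·x₂ - 3, -x₁^2], [-3·x₂ + 1, -3·x₁ - 2·x₂ + 1]].
At the point, J = [[-1.500, -0.250], [-3.500, -0.500]].
det J = -0.125.

-0.125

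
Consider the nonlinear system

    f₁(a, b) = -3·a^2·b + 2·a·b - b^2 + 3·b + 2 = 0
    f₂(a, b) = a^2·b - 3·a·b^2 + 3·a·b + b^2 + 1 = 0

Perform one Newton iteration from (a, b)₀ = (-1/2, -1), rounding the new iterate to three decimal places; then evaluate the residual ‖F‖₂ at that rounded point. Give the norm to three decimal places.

At (-1/2, -1): F = (-0.250, 4.750).
Jacobian J = [[-6·a·b + 2·b, -3·a^2 + 2·a - 2·b + 3], [2·a·b - 3·b^2 + 3·b, a^2 - 6·a·b + 3·a + 2·b]].
At the point, J = [[-5.000, 3.250], [-5.000, -6.250]] (det J = 47.500).
Solving J·Δ = −F gives Δ = (0.292, 0.526).
Then the next iterate is (a, b)₁ = (-0.208, -0.474).
Re-evaluating at (-0.208, -0.474): F = (0.61203, 1.64014), so ‖F‖₂ = 1.751.

1.751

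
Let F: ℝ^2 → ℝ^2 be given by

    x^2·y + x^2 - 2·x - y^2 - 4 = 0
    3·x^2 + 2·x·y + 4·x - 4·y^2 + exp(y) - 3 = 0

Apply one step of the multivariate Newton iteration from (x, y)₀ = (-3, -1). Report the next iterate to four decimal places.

(-2.0910, -0.9256)

At (-3, -1): F = (1.0000, 14.367879).
Jacobian J = [[2·x·y + 2·x - 2, x^2 - 2·y], [6·x + 2·y + 4, 2·x - 8·y + exp(y)]].
At the point, J = [[-2.0000, 11.0000], [-16.0000, 2.367879]] (det J = 171.264241).
Solving J·Δ = −F gives Δ = (0.9090, 0.0744).
Then the next iterate is (x, y)₁ = (-2.0910, -0.9256).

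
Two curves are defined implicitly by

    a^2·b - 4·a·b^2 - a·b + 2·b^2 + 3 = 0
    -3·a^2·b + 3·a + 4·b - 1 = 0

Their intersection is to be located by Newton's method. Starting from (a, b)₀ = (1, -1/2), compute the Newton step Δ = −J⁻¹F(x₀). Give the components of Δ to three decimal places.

(-0.037, -1.278)

At (1, -1/2): F = (2.500, 1.500).
Jacobian J = [[2·a·b - 4·b^2 - b, a^2 - 8·a·b - a + 4·b], [-6·a·b + 3, -3·a^2 + 4]].
At the point, J = [[-1.500, 2.000], [6.000, 1.000]] (det J = -13.500).
Solving J·Δ = −F gives Δ = (-0.037, -1.278).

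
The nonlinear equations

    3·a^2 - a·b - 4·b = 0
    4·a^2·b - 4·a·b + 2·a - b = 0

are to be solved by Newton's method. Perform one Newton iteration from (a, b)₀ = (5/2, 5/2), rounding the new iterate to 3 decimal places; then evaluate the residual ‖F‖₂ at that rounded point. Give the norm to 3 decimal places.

At (5/2, 5/2): F = (2.500, 40.000).
Jacobian J = [[6·a - b, -a - 4], [8·a·b - 4·b + 2, 4·a^2 - 4·a - 1]].
At the point, J = [[12.500, -6.500], [42.000, 14.000]] (det J = 448.000).
Solving J·Δ = −F gives Δ = (-0.658, -0.882).
Then the next iterate is (a, b)₁ = (1.842, 1.618).
Re-evaluating at (1.842, 1.618): F = (0.72654, 12.10384), so ‖F‖₂ = 12.126.

12.126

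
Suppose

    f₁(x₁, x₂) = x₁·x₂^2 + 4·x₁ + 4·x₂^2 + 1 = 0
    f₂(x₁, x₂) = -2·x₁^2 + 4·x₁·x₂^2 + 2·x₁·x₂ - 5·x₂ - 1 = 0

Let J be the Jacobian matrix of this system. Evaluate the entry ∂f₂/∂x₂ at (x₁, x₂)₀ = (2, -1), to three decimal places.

-17.000

∂f₂/∂x₂ = 8·x₁·x₂ + 2·x₁ - 5.
At (2, -1) this is -17.000.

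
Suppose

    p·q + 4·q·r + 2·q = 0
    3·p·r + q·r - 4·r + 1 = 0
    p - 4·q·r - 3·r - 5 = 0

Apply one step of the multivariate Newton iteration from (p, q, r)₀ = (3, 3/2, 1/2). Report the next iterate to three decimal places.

(2.774, 0.498, -0.025)

At (3, 3/2, 1/2): F = (10.500, 4.250, -6.500).
Jacobian J = [[q, p + 4·r + 2, 4·q], [3·r, r, 3·p + q - 4], [1, -4·r, -4·q - 3]].
At the point, J = [[1.500, 7.000, 6.000], [1.500, 0.500, 6.500], [1.000, -2.000, -9.000]] (det J = 131.750).
Solving J·Δ = −F gives Δ = (-0.226, -1.002, -0.525).
Then the next iterate is (p, q, r)₁ = (2.774, 0.498, -0.025).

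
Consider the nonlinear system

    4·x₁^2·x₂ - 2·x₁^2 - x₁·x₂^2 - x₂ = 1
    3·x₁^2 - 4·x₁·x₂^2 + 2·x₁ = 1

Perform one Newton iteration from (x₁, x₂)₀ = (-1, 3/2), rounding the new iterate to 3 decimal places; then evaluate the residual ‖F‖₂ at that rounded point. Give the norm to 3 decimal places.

2.494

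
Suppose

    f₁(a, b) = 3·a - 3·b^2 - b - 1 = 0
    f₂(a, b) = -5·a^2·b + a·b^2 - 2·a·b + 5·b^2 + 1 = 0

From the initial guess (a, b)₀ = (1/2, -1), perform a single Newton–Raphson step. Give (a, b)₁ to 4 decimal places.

(0.2006, -0.5204)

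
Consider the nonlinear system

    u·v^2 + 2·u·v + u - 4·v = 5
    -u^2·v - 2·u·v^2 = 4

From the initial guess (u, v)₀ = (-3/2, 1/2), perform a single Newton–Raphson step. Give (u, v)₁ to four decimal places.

(2.9141, 0.4479)

At (-3/2, 1/2): F = (-10.3750, -4.3750).
Jacobian J = [[v^2 + 2·v + 1, 2·u·v + 2·u - 4], [-2·u·v - 2·v^2, -u^2 - 4·u·v]].
At the point, J = [[2.2500, -8.5000], [1.0000, 0.7500]] (det J = 10.1875).
Solving J·Δ = −F gives Δ = (4.4141, -0.0521).
Then the next iterate is (u, v)₁ = (2.9141, 0.4479).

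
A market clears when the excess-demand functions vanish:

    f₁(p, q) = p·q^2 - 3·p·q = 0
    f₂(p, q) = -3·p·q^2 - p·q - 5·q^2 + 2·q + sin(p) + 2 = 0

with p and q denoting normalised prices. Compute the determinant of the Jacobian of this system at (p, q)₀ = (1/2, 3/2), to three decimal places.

40.500

J = [[q^2 - 3·q, 2·p·q - 3·p], [-3·q^2 - q + cos(p), -6·p·q - p - 10·q + 2]].
At the point, J = [[-2.250, 0.000], [-7.37242, -18.000]].
det J = 40.500.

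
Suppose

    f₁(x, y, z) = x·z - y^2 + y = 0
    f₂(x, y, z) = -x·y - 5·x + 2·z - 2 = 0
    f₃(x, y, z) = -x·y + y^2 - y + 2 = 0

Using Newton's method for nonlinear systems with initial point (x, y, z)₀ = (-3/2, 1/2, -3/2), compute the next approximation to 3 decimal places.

At (-3/2, 1/2, -3/2): F = (2.500, 3.250, 2.500).
Jacobian J = [[z, -2·y + 1, x], [-y - 5, -x, 2], [-y, -x + 2·y - 1, 0]].
At the point, J = [[-1.500, 0.000, -1.500], [-5.500, 1.500, 2.000], [-0.500, 1.500, 0.000]] (det J = 15.750).
Solving J·Δ = −F gives Δ = (0.583, -1.472, 1.083).
Then the next iterate is (x, y, z)₁ = (-0.917, -0.972, -0.417).

(-0.917, -0.972, -0.417)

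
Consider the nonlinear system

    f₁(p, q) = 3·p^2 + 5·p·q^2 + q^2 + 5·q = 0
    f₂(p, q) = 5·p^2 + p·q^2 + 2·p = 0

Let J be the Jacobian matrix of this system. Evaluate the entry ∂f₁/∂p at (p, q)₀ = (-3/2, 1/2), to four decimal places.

∂f₁/∂p = 6·p + 5·q^2.
At (-3/2, 1/2) this is -7.7500.

-7.7500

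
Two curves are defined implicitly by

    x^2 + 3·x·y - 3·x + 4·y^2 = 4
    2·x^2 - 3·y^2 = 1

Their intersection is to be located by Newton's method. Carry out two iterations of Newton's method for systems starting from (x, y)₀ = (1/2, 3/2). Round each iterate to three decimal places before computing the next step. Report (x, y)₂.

At (1/2, 3/2): F = (6.000, -7.250).
Jacobian J = [[2·x + 3·y - 3, 3·x + 8·y], [4·x, -6·y]].
At the point, J = [[2.500, 13.500], [2.000, -9.000]] (det J = -49.500).
Solving J·Δ = −F gives Δ = (0.886, -0.609).
Then the next iterate is (x, y)₁ = (1.386, 0.891).
Round to (1.386, 0.891) and repeat: F = (0.64330, 0.46035), J = [[2.445, 11.286], [5.544, -5.346]].
Δ = (-0.114, -0.032), so (x, y)₂ = (1.272, 0.859).

(1.272, 0.859)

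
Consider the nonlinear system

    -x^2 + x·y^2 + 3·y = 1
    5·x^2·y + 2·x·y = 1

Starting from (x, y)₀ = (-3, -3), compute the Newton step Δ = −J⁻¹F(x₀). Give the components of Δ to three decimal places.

(0.580, 1.776)

At (-3, -3): F = (-46.000, -118.000).
Jacobian J = [[-2·x + y^2, 2·x·y + 3], [10·x·y + 2·y, 5·x^2 + 2·x]].
At the point, J = [[15.000, 21.000], [84.000, 39.000]] (det J = -1179.000).
Solving J·Δ = −F gives Δ = (0.580, 1.776).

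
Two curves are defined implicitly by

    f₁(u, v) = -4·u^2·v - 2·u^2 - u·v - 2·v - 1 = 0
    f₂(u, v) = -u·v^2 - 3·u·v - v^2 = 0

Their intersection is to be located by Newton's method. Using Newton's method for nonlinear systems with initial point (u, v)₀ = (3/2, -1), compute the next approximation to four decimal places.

(0.5000, -1.0000)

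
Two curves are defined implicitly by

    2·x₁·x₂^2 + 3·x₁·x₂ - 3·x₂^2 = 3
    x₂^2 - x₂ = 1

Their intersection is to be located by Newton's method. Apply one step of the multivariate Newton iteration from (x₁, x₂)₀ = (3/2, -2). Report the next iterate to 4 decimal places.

(5.2500, -1.0000)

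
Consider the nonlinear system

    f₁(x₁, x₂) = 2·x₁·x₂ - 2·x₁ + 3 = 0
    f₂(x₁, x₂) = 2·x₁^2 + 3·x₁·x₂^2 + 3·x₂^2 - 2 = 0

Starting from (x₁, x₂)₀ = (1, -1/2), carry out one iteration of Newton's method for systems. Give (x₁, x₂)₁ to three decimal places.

(1.353, 0.029)

At (1, -1/2): F = (0.000, 1.500).
Jacobian J = [[2·x₂ - 2, 2·x₁], [4·x₁ + 3·x₂^2, 6·x₁·x₂ + 6·x₂]].
At the point, J = [[-3.000, 2.000], [4.750, -6.000]] (det J = 8.500).
Solving J·Δ = −F gives Δ = (0.353, 0.529).
Then the next iterate is (x₁, x₂)₁ = (1.353, 0.029).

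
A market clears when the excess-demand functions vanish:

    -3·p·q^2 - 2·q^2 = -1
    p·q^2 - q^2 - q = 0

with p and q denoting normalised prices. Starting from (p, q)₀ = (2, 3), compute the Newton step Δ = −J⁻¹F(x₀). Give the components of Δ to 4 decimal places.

At (2, 3): F = (-71.0000, 6.0000).
Jacobian J = [[-3·q^2, -6·p·q - 4·q], [q^2, 2·p·q - 2·q - 1]].
At the point, J = [[-27.0000, -48.0000], [9.0000, 5.0000]] (det J = 297.0000).
Solving J·Δ = −F gives Δ = (0.2256, -1.6061).

(0.2256, -1.6061)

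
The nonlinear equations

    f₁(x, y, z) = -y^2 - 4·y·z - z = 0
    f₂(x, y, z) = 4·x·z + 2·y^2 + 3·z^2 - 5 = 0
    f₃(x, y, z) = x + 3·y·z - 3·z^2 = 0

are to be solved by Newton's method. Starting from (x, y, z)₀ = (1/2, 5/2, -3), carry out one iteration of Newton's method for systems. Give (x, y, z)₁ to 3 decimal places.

(-0.342, 0.816, -1.640)

At (1/2, 5/2, -3): F = (26.750, 28.500, -49.000).
Jacobian J = [[0, -2·y - 4·z, -4·y - 1], [4·z, 4·y, 4·x + 6·z], [1, 3·z, 3·y - 6·z]].
At the point, J = [[0.000, 7.000, -11.000], [-12.000, 10.000, -16.000], [1.000, -9.000, 25.500]] (det J = 952.000).
Solving J·Δ = −F gives Δ = (-0.842, -1.684, 1.360).
Then the next iterate is (x, y, z)₁ = (-0.342, 0.816, -1.640).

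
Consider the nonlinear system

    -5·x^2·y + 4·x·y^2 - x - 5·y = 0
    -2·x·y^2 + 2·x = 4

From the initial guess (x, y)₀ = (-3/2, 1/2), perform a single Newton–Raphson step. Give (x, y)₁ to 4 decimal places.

At (-3/2, 1/2): F = (-8.1250, -6.2500).
Jacobian J = [[-10·x·y + 4·y^2 - 1, -5·x^2 + 8·x·y - 5], [-2·y^2 + 2, -4·x·y]].
At the point, J = [[7.5000, -22.2500], [1.5000, 3.0000]] (det J = 55.8750).
Solving J·Δ = −F gives Δ = (2.9251, 0.6208).
Then the next iterate is (x, y)₁ = (1.4251, 1.1208).

(1.4251, 1.1208)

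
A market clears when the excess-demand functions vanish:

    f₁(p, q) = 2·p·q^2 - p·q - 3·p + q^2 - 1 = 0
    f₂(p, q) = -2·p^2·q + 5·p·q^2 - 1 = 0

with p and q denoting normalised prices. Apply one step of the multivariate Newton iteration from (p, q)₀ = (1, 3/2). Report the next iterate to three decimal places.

(0.006, 1.344)

At (1, 3/2): F = (1.250, 7.250).
Jacobian J = [[2·q^2 - q - 3, 4·p·q - p + 2·q], [-4·p·q + 5·q^2, -2·p^2 + 10·p·q]].
At the point, J = [[0.000, 8.000], [5.250, 13.000]] (det J = -42.000).
Solving J·Δ = −F gives Δ = (-0.994, -0.156).
Then the next iterate is (p, q)₁ = (0.006, 1.344).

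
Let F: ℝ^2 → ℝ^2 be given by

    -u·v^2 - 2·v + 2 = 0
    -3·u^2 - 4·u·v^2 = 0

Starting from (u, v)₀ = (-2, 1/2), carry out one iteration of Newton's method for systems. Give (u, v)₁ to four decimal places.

At (-2, 1/2): F = (1.5000, -10.0000).
Jacobian J = [[-v^2, -2·u·v - 2], [-6·u - 4·v^2, -8·u·v]].
At the point, J = [[-0.2500, 0.0000], [11.0000, 8.0000]] (det J = -2.0000).
Solving J·Δ = −F gives Δ = (6.0000, -7.0000).
Then the next iterate is (u, v)₁ = (4.0000, -6.5000).

(4.0000, -6.5000)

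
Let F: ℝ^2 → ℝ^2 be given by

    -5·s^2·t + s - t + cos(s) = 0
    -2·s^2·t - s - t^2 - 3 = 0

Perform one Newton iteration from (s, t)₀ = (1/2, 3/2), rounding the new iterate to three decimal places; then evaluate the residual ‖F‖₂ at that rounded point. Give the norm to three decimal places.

At (1/2, 3/2): F = (-1.99742, -6.500).
Jacobian J = [[-10·s·t - sin(s) + 1, -5·s^2 - 1], [-4·s·t - 1, -2·s^2 - 2·t]].
At the point, J = [[-6.97943, -2.250], [-4.000, -3.500]] (det J = 15.42799).
Solving J·Δ = −F gives Δ = (0.495, -2.423).
Then the next iterate is (s, t)₁ = (0.995, -0.923).
Re-evaluating at (0.995, -0.923): F = (7.03147, -3.01934), so ‖F‖₂ = 7.652.

7.652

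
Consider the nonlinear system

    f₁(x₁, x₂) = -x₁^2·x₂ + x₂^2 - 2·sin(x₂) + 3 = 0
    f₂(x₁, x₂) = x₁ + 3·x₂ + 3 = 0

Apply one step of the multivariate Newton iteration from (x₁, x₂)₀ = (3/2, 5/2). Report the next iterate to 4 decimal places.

At (3/2, 5/2): F = (2.428056, 12.0000).
Jacobian J = [[-2·x₁·x₂, -x₁^2 + 2·x₂ - 2·cos(x₂)], [1, 3]].
At the point, J = [[-7.5000, 4.352287], [1.0000, 3.0000]] (det J = -26.852287).
Solving J·Δ = −F gives Δ = (-1.6737, -3.4421).
Then the next iterate is (x₁, x₂)₁ = (-0.1737, -0.9421).

(-0.1737, -0.9421)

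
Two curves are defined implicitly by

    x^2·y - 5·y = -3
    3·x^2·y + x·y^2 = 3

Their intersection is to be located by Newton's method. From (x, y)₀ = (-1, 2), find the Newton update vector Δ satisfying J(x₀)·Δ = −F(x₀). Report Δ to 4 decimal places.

(0.0357, -1.2857)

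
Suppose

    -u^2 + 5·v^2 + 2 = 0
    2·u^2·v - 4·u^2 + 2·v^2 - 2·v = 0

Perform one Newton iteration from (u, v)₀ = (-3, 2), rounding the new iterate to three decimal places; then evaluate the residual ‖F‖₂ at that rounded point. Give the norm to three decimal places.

At (-3, 2): F = (13.000, 4.000).
Jacobian J = [[-2·u, 10·v], [4·u·v - 8·u, 2·u^2 + 4·v - 2]].
At the point, J = [[6.000, 20.000], [0.000, 24.000]] (det J = 144.000).
Solving J·Δ = −F gives Δ = (-1.611, -0.167).
Then the next iterate is (u, v)₁ = (-4.611, 1.833).
Re-evaluating at (-4.611, 1.833): F = (-2.46188, -4.04750), so ‖F‖₂ = 4.737.

4.737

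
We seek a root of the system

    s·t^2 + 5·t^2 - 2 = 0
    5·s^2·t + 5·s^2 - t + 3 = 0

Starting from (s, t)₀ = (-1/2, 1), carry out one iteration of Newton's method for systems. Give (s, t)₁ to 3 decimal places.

At (-1/2, 1): F = (2.500, 4.500).
Jacobian J = [[t^2, 2·s·t + 10·t], [10·s·t + 10·s, 5·s^2 - 1]].
At the point, J = [[1.000, 9.000], [-10.000, 0.250]] (det J = 90.250).
Solving J·Δ = −F gives Δ = (0.442, -0.327).
Then the next iterate is (s, t)₁ = (-0.058, 0.673).

(-0.058, 0.673)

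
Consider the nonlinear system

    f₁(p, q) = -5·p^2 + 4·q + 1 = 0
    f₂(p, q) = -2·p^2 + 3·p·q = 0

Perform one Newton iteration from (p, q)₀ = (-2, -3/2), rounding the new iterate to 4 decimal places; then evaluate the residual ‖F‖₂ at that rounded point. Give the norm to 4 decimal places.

At (-2, -3/2): F = (-25.0000, 1.0000).
Jacobian J = [[-10·p, 4], [-4·p + 3·q, 3·p]].
At the point, J = [[20.0000, 4.0000], [3.5000, -6.0000]] (det J = -134.0000).
Solving J·Δ = −F gives Δ = (1.0896, 0.8022).
Then the next iterate is (p, q)₁ = (-0.9104, -0.6978).
Re-evaluating at (-0.9104, -0.6978): F = (-5.935341, 0.248175), so ‖F‖₂ = 5.9405.

5.9405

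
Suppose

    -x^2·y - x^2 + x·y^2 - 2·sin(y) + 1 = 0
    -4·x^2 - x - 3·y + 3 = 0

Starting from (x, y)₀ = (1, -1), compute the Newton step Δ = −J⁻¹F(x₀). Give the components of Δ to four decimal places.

At (1, -1): F = (3.682942, 1.0000).
Jacobian J = [[-2·x·y - 2·x + y^2, -x^2 + 2·x·y - 2·cos(y)], [-8·x - 1, -3]].
At the point, J = [[1.0000, -4.080605], [-9.0000, -3.0000]] (det J = -39.725442).
Solving J·Δ = −F gives Δ = (-0.1754, 0.8596).

(-0.1754, 0.8596)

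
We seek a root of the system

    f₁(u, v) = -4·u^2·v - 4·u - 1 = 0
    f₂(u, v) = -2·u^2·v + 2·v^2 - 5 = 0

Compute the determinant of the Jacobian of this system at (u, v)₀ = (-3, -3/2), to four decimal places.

J = [[-8·u·v - 4, -4·u^2], [-4·u·v, -2·u^2 + 4·v]].
At the point, J = [[-40.0000, -36.0000], [-18.0000, -24.0000]].
det J = 312.0000.

312.0000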